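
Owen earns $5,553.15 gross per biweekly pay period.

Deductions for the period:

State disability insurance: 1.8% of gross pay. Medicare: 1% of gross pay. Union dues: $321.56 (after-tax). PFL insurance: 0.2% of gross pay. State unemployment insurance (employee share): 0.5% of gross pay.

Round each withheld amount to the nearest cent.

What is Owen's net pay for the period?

$5,037.22

State disability insurance: $5,553.15 × 0.018 = $99.96
Medicare: $5,553.15 × 0.01 = $55.53
State unemployment insurance (employee share): $5,553.15 × 0.005 = $27.77
PFL insurance: $5,553.15 × 0.002 = $11.11
Union dues: $321.56
Total deductions = $99.96 + $55.53 + $27.77 + $11.11 + $321.56 = $515.93
Net pay = $5,553.15 − $515.93 = $5,037.22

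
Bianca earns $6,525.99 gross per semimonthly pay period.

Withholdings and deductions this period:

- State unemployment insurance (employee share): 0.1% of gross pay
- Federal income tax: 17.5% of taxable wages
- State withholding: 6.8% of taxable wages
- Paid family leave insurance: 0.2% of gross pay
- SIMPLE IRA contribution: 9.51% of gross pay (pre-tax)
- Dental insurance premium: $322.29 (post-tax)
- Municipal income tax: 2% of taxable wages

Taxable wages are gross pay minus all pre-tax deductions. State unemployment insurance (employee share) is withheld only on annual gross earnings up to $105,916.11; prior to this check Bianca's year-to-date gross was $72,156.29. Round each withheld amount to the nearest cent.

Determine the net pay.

$4,010.38

SIMPLE IRA contribution: $6,525.99 × 0.0951 = $620.62
Taxable wages = $6,525.99 − $620.62 = $5,905.37
State withholding: $5,905.37 × 0.068 = $401.57
Municipal income tax: $5,905.37 × 0.02 = $118.11
Federal income tax: $5,905.37 × 0.175 = $1,033.44
Paid family leave insurance: $6,525.99 × 0.002 = $13.05
State unemployment insurance (employee share): cap not yet reached, full $6,525.99 is subject → $6,525.99 × 0.001 = $6.53
Dental insurance premium: $322.29
Total deductions = $620.62 + $401.57 + $118.11 + $1,033.44 + $13.05 + $6.53 + $322.29 = $2,515.61
Net pay = $6,525.99 − $2,515.61 = $4,010.38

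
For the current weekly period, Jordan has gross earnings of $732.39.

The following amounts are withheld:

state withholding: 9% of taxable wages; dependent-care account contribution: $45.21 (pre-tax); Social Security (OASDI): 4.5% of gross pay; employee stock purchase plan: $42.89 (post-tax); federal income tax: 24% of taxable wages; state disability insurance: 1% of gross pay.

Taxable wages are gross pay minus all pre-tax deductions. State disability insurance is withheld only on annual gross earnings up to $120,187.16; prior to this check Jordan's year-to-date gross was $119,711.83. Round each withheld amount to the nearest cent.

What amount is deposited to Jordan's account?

$379.81

Dependent-care account contribution: $45.21
Taxable wages = $732.39 − $45.21 = $687.18
Federal income tax: $687.18 × 0.24 = $164.92
State withholding: $687.18 × 0.09 = $61.85
Social Security (OASDI): $732.39 × 0.045 = $32.96
State disability insurance: only $120,187.16 − $119,711.83 = $475.33 of this check is subject → $475.33 × 0.01 = $4.75
Employee stock purchase plan: $42.89
Total deductions = $45.21 + $164.92 + $61.85 + $32.96 + $4.75 + $42.89 = $352.58
Net pay = $732.39 − $352.58 = $379.81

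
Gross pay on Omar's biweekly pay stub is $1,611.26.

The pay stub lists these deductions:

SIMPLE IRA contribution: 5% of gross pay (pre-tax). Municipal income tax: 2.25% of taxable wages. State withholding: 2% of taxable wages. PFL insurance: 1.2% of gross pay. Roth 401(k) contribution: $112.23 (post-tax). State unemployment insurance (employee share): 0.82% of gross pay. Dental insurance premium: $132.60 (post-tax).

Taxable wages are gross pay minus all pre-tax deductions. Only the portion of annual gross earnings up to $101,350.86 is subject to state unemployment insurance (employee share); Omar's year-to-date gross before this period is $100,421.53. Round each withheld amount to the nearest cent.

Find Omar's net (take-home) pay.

SIMPLE IRA contribution: $1,611.26 × 0.05 = $80.56
Taxable wages = $1,611.26 − $80.56 = $1,530.70
State withholding: $1,530.70 × 0.02 = $30.61
Municipal income tax: $1,530.70 × 0.0225 = $34.44
PFL insurance: $1,611.26 × 0.012 = $19.34
State unemployment insurance (employee share): only $101,350.86 − $100,421.53 = $929.33 of this check is subject → $929.33 × 0.0082 = $7.62
Roth 401(k) contribution: $112.23
Dental insurance premium: $132.60
Total deductions = $80.56 + $30.61 + $34.44 + $19.34 + $7.62 + $112.23 + $132.60 = $417.40
Net pay = $1,611.26 − $417.40 = $1,193.86

$1,193.86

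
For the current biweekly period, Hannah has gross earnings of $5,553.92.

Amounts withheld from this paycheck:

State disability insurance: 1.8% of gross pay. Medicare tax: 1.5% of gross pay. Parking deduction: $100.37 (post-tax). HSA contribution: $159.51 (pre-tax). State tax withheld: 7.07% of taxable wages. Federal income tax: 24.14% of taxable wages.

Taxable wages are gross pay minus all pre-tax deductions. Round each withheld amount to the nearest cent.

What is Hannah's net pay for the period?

$3,427.17

HSA contribution: $159.51
Taxable wages = $5,553.92 − $159.51 = $5,394.41
State tax withheld: $5,394.41 × 0.0707 = $381.38
Federal income tax: $5,394.41 × 0.2414 = $1,302.21
Medicare tax: $5,553.92 × 0.015 = $83.31
State disability insurance: $5,553.92 × 0.018 = $99.97
Parking deduction: $100.37
Total deductions = $159.51 + $381.38 + $1,302.21 + $83.31 + $99.97 + $100.37 = $2,126.75
Net pay = $5,553.92 − $2,126.75 = $3,427.17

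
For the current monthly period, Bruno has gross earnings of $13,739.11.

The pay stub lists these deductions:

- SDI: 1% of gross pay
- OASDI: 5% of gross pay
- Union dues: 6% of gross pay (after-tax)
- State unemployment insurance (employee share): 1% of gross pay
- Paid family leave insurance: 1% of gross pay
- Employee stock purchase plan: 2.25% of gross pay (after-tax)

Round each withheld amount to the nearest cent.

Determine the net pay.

$11,506.50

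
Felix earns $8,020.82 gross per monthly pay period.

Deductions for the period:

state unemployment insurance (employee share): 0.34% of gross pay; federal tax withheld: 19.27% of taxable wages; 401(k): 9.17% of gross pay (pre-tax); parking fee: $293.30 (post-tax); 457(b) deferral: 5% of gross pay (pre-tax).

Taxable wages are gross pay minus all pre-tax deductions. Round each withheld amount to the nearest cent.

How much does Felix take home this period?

$5,237.10

401(k): $8,020.82 × 0.0917 = $735.51
457(b) deferral: $8,020.82 × 0.05 = $401.04
Pre-tax total = $735.51 + $401.04 = $1,136.55
Taxable wages = $8,020.82 − $1,136.55 = $6,884.27
Federal tax withheld: $6,884.27 × 0.1927 = $1,326.60
State unemployment insurance (employee share): $8,020.82 × 0.0034 = $27.27
Parking fee: $293.30
Total deductions = $735.51 + $401.04 + $1,326.60 + $27.27 + $293.30 = $2,783.72
Net pay = $8,020.82 − $2,783.72 = $5,237.10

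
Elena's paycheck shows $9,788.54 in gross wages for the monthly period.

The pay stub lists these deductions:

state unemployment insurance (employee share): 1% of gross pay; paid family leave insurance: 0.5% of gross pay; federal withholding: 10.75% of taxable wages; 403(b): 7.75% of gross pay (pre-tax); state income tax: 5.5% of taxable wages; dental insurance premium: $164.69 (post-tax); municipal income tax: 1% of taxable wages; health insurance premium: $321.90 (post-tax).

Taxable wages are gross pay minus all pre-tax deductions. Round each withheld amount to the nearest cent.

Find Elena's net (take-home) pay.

$6,838.84

403(b): $9,788.54 × 0.0775 = $758.61
Taxable wages = $9,788.54 − $758.61 = $9,029.93
Municipal income tax: $9,029.93 × 0.01 = $90.30
Federal withholding: $9,029.93 × 0.1075 = $970.72
State income tax: $9,029.93 × 0.055 = $496.65
State unemployment insurance (employee share): $9,788.54 × 0.01 = $97.89
Paid family leave insurance: $9,788.54 × 0.005 = $48.94
Dental insurance premium: $164.69
Health insurance premium: $321.90
Total deductions = $758.61 + $90.30 + $970.72 + $496.65 + $97.89 + $48.94 + $164.69 + $321.90 = $2,949.70
Net pay = $9,788.54 − $2,949.70 = $6,838.84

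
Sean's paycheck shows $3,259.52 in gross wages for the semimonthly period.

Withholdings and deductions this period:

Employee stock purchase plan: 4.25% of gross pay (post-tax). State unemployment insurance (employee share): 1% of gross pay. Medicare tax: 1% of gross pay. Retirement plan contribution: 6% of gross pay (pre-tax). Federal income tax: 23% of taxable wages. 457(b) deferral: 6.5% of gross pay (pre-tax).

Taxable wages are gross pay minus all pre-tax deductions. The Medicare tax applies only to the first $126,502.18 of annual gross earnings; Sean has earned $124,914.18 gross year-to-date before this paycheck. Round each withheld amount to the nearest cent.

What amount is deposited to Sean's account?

$2,009.09

Retirement plan contribution: $3,259.52 × 0.06 = $195.57
457(b) deferral: $3,259.52 × 0.065 = $211.87
Pre-tax total = $195.57 + $211.87 = $407.44
Taxable wages = $3,259.52 − $407.44 = $2,852.08
Federal income tax: $2,852.08 × 0.23 = $655.98
State unemployment insurance (employee share): $3,259.52 × 0.01 = $32.60
Medicare tax: only $126,502.18 − $124,914.18 = $1,588.00 of this check is subject → $1,588.00 × 0.01 = $15.88
Employee stock purchase plan: $3,259.52 × 0.0425 = $138.53
Total deductions = $195.57 + $211.87 + $655.98 + $32.60 + $15.88 + $138.53 = $1,250.43
Net pay = $3,259.52 − $1,250.43 = $2,009.09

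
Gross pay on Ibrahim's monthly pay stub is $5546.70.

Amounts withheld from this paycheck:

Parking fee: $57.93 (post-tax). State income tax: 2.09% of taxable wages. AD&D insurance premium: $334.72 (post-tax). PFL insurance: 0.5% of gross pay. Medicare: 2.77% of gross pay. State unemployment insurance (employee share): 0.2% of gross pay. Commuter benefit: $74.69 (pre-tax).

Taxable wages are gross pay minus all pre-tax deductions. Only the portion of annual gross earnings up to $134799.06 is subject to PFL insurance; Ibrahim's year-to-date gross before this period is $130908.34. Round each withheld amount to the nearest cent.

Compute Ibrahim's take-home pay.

$4780.81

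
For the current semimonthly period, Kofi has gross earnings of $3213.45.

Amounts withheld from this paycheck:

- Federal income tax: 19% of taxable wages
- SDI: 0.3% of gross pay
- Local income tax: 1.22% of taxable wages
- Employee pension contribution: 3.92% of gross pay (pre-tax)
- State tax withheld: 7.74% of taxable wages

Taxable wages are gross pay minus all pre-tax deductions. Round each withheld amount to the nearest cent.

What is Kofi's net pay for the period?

$2214.58

Employee pension contribution: $3213.45 × 0.0392 = $125.97
Taxable wages = $3213.45 − $125.97 = $3087.48
State tax withheld: $3087.48 × 0.0774 = $238.97
Federal income tax: $3087.48 × 0.19 = $586.62
Local income tax: $3087.48 × 0.0122 = $37.67
SDI: $3213.45 × 0.003 = $9.64
Total deductions = $125.97 + $238.97 + $586.62 + $37.67 + $9.64 = $998.87
Net pay = $3213.45 − $998.87 = $2214.58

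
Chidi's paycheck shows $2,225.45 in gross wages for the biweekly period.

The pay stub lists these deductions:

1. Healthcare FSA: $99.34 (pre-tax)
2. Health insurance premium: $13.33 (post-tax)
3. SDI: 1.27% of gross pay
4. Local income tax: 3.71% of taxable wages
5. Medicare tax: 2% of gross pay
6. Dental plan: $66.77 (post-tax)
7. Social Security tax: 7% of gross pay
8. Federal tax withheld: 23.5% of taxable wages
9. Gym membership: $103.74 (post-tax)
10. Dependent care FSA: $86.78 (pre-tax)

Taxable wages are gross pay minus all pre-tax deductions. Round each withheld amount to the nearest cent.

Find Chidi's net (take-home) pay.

$1,072.04

Dependent care FSA: $86.78
Healthcare FSA: $99.34
Pre-tax total = $86.78 + $99.34 = $186.12
Taxable wages = $2,225.45 − $186.12 = $2,039.33
Local income tax: $2,039.33 × 0.0371 = $75.66
Federal tax withheld: $2,039.33 × 0.235 = $479.24
Social Security tax: $2,225.45 × 0.07 = $155.78
SDI: $2,225.45 × 0.0127 = $28.26
Medicare tax: $2,225.45 × 0.02 = $44.51
Gym membership: $103.74
Health insurance premium: $13.33
Dental plan: $66.77
Total deductions = $86.78 + $99.34 + $75.66 + $479.24 + $155.78 + $28.26 + $44.51 + $103.74 + $13.33 + $66.77 = $1,153.41
Net pay = $2,225.45 − $1,153.41 = $1,072.04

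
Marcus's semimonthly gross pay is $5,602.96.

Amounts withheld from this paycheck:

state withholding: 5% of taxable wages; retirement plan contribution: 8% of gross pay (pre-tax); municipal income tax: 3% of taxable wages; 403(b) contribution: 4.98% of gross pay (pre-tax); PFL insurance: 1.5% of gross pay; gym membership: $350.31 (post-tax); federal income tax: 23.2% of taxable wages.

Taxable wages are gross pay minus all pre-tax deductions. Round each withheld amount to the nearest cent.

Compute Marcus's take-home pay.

$2,920.13

Retirement plan contribution: $5,602.96 × 0.08 = $448.24
403(b) contribution: $5,602.96 × 0.0498 = $279.03
Pre-tax total = $448.24 + $279.03 = $727.27
Taxable wages = $5,602.96 − $727.27 = $4,875.69
State withholding: $4,875.69 × 0.05 = $243.78
Federal income tax: $4,875.69 × 0.232 = $1,131.16
Municipal income tax: $4,875.69 × 0.03 = $146.27
PFL insurance: $5,602.96 × 0.015 = $84.04
Gym membership: $350.31
Total deductions = $448.24 + $279.03 + $243.78 + $1,131.16 + $146.27 + $84.04 + $350.31 = $2,682.83
Net pay = $5,602.96 − $2,682.83 = $2,920.13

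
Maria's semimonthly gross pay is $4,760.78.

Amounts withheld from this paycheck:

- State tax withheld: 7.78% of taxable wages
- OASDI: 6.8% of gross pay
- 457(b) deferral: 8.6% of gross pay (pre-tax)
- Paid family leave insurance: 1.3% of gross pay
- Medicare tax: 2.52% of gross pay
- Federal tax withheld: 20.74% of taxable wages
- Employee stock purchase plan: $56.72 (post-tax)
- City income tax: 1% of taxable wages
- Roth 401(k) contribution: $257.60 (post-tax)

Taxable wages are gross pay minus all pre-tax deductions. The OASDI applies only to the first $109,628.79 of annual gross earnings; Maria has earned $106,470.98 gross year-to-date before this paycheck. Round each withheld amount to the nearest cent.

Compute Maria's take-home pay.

$2,355.92

457(b) deferral: $4,760.78 × 0.086 = $409.43
Taxable wages = $4,760.78 − $409.43 = $4,351.35
Federal tax withheld: $4,351.35 × 0.2074 = $902.47
State tax withheld: $4,351.35 × 0.0778 = $338.54
City income tax: $4,351.35 × 0.01 = $43.51
OASDI: only $109,628.79 − $106,470.98 = $3,157.81 of this check is subject → $3,157.81 × 0.068 = $214.73
Medicare tax: $4,760.78 × 0.0252 = $119.97
Paid family leave insurance: $4,760.78 × 0.013 = $61.89
Roth 401(k) contribution: $257.60
Employee stock purchase plan: $56.72
Total deductions = $409.43 + $902.47 + $338.54 + $43.51 + $214.73 + $119.97 + $61.89 + $257.60 + $56.72 = $2,404.86
Net pay = $4,760.78 − $2,404.86 = $2,355.92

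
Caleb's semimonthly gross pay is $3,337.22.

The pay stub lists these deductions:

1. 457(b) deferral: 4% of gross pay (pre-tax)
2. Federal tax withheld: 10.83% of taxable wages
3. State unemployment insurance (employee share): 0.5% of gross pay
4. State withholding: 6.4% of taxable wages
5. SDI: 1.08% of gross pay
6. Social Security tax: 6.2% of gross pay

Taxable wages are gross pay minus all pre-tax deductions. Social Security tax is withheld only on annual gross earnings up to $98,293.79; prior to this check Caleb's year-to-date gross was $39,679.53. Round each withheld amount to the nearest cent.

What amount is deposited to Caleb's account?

457(b) deferral: $3,337.22 × 0.04 = $133.49
Taxable wages = $3,337.22 − $133.49 = $3,203.73
State withholding: $3,203.73 × 0.064 = $205.04
Federal tax withheld: $3,203.73 × 0.1083 = $346.96
Social Security tax: cap not yet reached, full $3,337.22 is subject → $3,337.22 × 0.062 = $206.91
SDI: $3,337.22 × 0.0108 = $36.04
State unemployment insurance (employee share): $3,337.22 × 0.005 = $16.69
Total deductions = $133.49 + $205.04 + $346.96 + $206.91 + $36.04 + $16.69 = $945.13
Net pay = $3,337.22 − $945.13 = $2,392.09

$2,392.09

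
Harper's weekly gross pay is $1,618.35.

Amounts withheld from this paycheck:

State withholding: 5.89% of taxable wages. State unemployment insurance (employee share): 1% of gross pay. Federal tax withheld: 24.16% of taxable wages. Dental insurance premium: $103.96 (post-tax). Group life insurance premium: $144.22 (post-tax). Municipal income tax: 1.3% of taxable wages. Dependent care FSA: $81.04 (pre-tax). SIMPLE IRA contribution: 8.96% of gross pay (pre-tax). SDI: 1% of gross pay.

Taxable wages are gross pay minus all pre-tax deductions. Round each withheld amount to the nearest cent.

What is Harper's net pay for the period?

$675.28

Dependent care FSA: $81.04
SIMPLE IRA contribution: $1,618.35 × 0.0896 = $145.00
Pre-tax total = $81.04 + $145.00 = $226.04
Taxable wages = $1,618.35 − $226.04 = $1,392.31
State withholding: $1,392.31 × 0.0589 = $82.01
Federal tax withheld: $1,392.31 × 0.2416 = $336.38
Municipal income tax: $1,392.31 × 0.013 = $18.10
State unemployment insurance (employee share): $1,618.35 × 0.01 = $16.18
SDI: $1,618.35 × 0.01 = $16.18
Group life insurance premium: $144.22
Dental insurance premium: $103.96
Total deductions = $81.04 + $145.00 + $82.01 + $336.38 + $18.10 + $16.18 + $16.18 + $144.22 + $103.96 = $943.07
Net pay = $1,618.35 − $943.07 = $675.28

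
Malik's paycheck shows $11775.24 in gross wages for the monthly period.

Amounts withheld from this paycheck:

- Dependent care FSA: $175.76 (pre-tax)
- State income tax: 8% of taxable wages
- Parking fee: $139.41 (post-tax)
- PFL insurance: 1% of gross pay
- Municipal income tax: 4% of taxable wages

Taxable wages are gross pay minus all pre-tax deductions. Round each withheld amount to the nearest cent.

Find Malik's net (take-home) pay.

Dependent care FSA: $175.76
Taxable wages = $11775.24 − $175.76 = $11599.48
Municipal income tax: $11599.48 × 0.04 = $463.98
State income tax: $11599.48 × 0.08 = $927.96
PFL insurance: $11775.24 × 0.01 = $117.75
Parking fee: $139.41
Total deductions = $175.76 + $463.98 + $927.96 + $117.75 + $139.41 = $1824.86
Net pay = $11775.24 − $1824.86 = $9950.38

$9950.38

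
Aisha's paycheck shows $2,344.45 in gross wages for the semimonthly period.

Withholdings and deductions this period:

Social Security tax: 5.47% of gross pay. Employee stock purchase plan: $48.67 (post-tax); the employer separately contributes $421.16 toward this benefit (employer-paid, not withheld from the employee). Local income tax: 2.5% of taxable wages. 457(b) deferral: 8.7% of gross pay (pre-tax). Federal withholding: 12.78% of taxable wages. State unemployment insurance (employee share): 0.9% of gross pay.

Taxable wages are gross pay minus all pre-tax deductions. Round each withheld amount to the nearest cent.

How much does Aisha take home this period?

$1,615.41

457(b) deferral: $2,344.45 × 0.087 = $203.97
Taxable wages = $2,344.45 − $203.97 = $2,140.48
Local income tax: $2,140.48 × 0.025 = $53.51
Federal withholding: $2,140.48 × 0.1278 = $273.55
State unemployment insurance (employee share): $2,344.45 × 0.009 = $21.10
Social Security tax: $2,344.45 × 0.0547 = $128.24
Employee stock purchase plan: $48.67
(Employer's $421.16 toward employee stock purchase plan is not withheld from the employee.)
Total deductions = $203.97 + $53.51 + $273.55 + $21.10 + $128.24 + $48.67 = $729.04
Net pay = $2,344.45 − $729.04 = $1,615.41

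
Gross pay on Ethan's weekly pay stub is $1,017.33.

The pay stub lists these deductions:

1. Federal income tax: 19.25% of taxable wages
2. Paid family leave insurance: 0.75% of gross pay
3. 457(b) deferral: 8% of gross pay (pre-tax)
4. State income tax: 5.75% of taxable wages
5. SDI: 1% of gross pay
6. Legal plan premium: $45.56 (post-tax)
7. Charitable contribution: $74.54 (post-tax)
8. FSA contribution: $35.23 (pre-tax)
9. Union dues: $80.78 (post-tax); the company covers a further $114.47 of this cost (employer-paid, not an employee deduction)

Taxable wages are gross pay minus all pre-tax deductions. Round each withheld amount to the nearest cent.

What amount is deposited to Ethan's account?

FSA contribution: $35.23
457(b) deferral: $1,017.33 × 0.08 = $81.39
Pre-tax total = $35.23 + $81.39 = $116.62
Taxable wages = $1,017.33 − $116.62 = $900.71
State income tax: $900.71 × 0.0575 = $51.79
Federal income tax: $900.71 × 0.1925 = $173.39
SDI: $1,017.33 × 0.01 = $10.17
Paid family leave insurance: $1,017.33 × 0.0075 = $7.63
Legal plan premium: $45.56
Charitable contribution: $74.54
Union dues: $80.78
(Employer's $114.47 toward union dues is not withheld from the employee.)
Total deductions = $35.23 + $81.39 + $51.79 + $173.39 + $10.17 + $7.63 + $45.56 + $74.54 + $80.78 = $560.48
Net pay = $1,017.33 − $560.48 = $456.85

$456.85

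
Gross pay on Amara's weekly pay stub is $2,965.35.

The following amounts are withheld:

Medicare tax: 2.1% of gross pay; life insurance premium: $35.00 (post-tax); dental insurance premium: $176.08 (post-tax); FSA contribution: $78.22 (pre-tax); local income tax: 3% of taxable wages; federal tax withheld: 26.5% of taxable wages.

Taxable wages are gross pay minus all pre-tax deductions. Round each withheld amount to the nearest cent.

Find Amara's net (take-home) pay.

FSA contribution: $78.22
Taxable wages = $2,965.35 − $78.22 = $2,887.13
Local income tax: $2,887.13 × 0.03 = $86.61
Federal tax withheld: $2,887.13 × 0.265 = $765.09
Medicare tax: $2,965.35 × 0.021 = $62.27
Dental insurance premium: $176.08
Life insurance premium: $35.00
Total deductions = $78.22 + $86.61 + $765.09 + $62.27 + $176.08 + $35.00 = $1,203.27
Net pay = $2,965.35 − $1,203.27 = $1,762.08

$1,762.08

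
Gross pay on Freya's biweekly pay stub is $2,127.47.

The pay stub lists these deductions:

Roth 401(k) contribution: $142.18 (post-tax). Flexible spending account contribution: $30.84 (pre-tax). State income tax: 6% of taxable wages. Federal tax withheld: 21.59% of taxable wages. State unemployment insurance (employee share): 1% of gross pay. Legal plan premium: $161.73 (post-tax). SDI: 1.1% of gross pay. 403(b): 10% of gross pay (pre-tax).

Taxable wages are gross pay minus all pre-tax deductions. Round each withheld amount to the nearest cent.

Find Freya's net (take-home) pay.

$1,015.54

Flexible spending account contribution: $30.84
403(b): $2,127.47 × 0.1 = $212.75
Pre-tax total = $30.84 + $212.75 = $243.59
Taxable wages = $2,127.47 − $243.59 = $1,883.88
Federal tax withheld: $1,883.88 × 0.2159 = $406.73
State income tax: $1,883.88 × 0.06 = $113.03
State unemployment insurance (employee share): $2,127.47 × 0.01 = $21.27
SDI: $2,127.47 × 0.011 = $23.40
Roth 401(k) contribution: $142.18
Legal plan premium: $161.73
Total deductions = $30.84 + $212.75 + $406.73 + $113.03 + $21.27 + $23.40 + $142.18 + $161.73 = $1,111.93
Net pay = $2,127.47 − $1,111.93 = $1,015.54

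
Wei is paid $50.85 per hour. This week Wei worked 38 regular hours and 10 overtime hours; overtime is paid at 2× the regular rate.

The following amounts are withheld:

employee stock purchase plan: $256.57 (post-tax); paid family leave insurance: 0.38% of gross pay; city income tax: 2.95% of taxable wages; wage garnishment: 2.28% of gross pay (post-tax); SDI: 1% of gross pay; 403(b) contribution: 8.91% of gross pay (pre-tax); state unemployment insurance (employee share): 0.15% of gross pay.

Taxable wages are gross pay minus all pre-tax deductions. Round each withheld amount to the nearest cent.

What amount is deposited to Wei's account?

$2238.34

Regular pay: 38 × $50.85 = $1932.30
Overtime pay: 10 × $50.85 × 2 = $1017.00
Gross pay = $1932.30 + $1017.00 = $2949.30
403(b) contribution: $2949.30 × 0.0891 = $262.78
Taxable wages = $2949.30 − $262.78 = $2686.52
City income tax: $2686.52 × 0.0295 = $79.25
SDI: $2949.30 × 0.01 = $29.49
State unemployment insurance (employee share): $2949.30 × 0.0015 = $4.42
Paid family leave insurance: $2949.30 × 0.0038 = $11.21
Wage garnishment: $2949.30 × 0.0228 = $67.24
Employee stock purchase plan: $256.57
Total deductions = $262.78 + $79.25 + $29.49 + $4.42 + $11.21 + $67.24 + $256.57 = $710.96
Net pay = $2949.30 − $710.96 = $2238.34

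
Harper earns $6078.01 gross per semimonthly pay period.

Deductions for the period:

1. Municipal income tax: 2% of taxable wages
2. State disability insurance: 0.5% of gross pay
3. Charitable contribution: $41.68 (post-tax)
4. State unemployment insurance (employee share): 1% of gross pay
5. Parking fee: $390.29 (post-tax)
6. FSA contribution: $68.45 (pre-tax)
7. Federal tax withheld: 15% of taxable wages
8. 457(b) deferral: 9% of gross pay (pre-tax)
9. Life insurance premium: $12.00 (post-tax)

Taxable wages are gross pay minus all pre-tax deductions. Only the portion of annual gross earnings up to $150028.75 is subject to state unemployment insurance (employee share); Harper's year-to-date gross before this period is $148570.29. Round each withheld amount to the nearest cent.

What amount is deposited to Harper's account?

$4044.97

FSA contribution: $68.45
457(b) deferral: $6078.01 × 0.09 = $547.02
Pre-tax total = $68.45 + $547.02 = $615.47
Taxable wages = $6078.01 − $615.47 = $5462.54
Federal tax withheld: $5462.54 × 0.15 = $819.38
Municipal income tax: $5462.54 × 0.02 = $109.25
State disability insurance: $6078.01 × 0.005 = $30.39
State unemployment insurance (employee share): only $150028.75 − $148570.29 = $1458.46 of this check is subject → $1458.46 × 0.01 = $14.58
Life insurance premium: $12.00
Charitable contribution: $41.68
Parking fee: $390.29
Total deductions = $68.45 + $547.02 + $819.38 + $109.25 + $30.39 + $14.58 + $12.00 + $41.68 + $390.29 = $2033.04
Net pay = $6078.01 − $2033.04 = $4044.97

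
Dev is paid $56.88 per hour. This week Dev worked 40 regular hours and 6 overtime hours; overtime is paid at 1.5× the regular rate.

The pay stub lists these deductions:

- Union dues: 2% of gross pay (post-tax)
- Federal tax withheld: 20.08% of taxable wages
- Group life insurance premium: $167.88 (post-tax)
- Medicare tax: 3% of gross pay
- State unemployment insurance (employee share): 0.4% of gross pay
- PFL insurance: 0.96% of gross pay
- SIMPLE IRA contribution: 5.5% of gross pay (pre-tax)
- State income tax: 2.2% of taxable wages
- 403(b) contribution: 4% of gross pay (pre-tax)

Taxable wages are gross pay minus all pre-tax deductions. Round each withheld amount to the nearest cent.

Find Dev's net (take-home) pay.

$1,615.23

Regular pay: 40 × $56.88 = $2,275.20
Overtime pay: 6 × $56.88 × 1.5 = $511.92
Gross pay = $2,275.20 + $511.92 = $2,787.12
403(b) contribution: $2,787.12 × 0.04 = $111.48
SIMPLE IRA contribution: $2,787.12 × 0.055 = $153.29
Pre-tax total = $111.48 + $153.29 = $264.77
Taxable wages = $2,787.12 − $264.77 = $2,522.35
State income tax: $2,522.35 × 0.022 = $55.49
Federal tax withheld: $2,522.35 × 0.2008 = $506.49
Medicare tax: $2,787.12 × 0.03 = $83.61
PFL insurance: $2,787.12 × 0.0096 = $26.76
State unemployment insurance (employee share): $2,787.12 × 0.004 = $11.15
Group life insurance premium: $167.88
Union dues: $2,787.12 × 0.02 = $55.74
Total deductions = $111.48 + $153.29 + $55.49 + $506.49 + $83.61 + $26.76 + $11.15 + $167.88 + $55.74 = $1,171.89
Net pay = $2,787.12 − $1,171.89 = $1,615.23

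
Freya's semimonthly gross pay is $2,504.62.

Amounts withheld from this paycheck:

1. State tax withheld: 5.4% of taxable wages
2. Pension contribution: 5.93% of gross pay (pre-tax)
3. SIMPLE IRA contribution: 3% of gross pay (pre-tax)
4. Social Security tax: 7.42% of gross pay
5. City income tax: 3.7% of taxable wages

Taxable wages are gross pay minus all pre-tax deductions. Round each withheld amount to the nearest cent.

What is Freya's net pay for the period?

Pension contribution: $2,504.62 × 0.0593 = $148.52
SIMPLE IRA contribution: $2,504.62 × 0.03 = $75.14
Pre-tax total = $148.52 + $75.14 = $223.66
Taxable wages = $2,504.62 − $223.66 = $2,280.96
State tax withheld: $2,280.96 × 0.054 = $123.17
City income tax: $2,280.96 × 0.037 = $84.40
Social Security tax: $2,504.62 × 0.0742 = $185.84
Total deductions = $148.52 + $75.14 + $123.17 + $84.40 + $185.84 = $617.07
Net pay = $2,504.62 − $617.07 = $1,887.55

$1,887.55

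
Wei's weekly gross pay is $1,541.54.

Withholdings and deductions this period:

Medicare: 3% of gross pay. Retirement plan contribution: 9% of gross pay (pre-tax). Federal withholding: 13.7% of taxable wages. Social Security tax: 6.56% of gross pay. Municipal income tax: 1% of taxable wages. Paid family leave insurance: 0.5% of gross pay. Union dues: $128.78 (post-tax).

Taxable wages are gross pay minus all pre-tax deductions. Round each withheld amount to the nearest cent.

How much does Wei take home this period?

$912.72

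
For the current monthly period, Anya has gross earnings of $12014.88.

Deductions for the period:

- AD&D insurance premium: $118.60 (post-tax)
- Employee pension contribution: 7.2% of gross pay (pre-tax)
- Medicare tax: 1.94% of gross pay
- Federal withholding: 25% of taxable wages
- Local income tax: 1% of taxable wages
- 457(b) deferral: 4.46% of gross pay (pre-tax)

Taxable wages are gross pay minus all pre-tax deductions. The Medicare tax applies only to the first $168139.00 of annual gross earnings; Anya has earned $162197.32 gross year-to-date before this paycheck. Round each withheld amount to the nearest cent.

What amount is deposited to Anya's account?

Employee pension contribution: $12014.88 × 0.072 = $865.07
457(b) deferral: $12014.88 × 0.0446 = $535.86
Pre-tax total = $865.07 + $535.86 = $1400.93
Taxable wages = $12014.88 − $1400.93 = $10613.95
Local income tax: $10613.95 × 0.01 = $106.14
Federal withholding: $10613.95 × 0.25 = $2653.49
Medicare tax: only $168139.00 − $162197.32 = $5941.68 of this check is subject → $5941.68 × 0.0194 = $115.27
AD&D insurance premium: $118.60
Total deductions = $865.07 + $535.86 + $106.14 + $2653.49 + $115.27 + $118.60 = $4394.43
Net pay = $12014.88 − $4394.43 = $7620.45

$7620.45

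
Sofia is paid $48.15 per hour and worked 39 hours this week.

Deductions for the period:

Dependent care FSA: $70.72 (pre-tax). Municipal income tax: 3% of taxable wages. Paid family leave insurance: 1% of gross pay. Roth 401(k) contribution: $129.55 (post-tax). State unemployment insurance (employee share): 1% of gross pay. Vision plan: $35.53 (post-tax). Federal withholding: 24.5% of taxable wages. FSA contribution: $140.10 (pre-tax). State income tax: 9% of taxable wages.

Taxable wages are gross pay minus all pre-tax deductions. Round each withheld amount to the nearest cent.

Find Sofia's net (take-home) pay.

Gross pay: 39 × $48.15 = $1,877.85
FSA contribution: $140.10
Dependent care FSA: $70.72
Pre-tax total = $140.10 + $70.72 = $210.82
Taxable wages = $1,877.85 − $210.82 = $1,667.03
Municipal income tax: $1,667.03 × 0.03 = $50.01
Federal withholding: $1,667.03 × 0.245 = $408.42
State income tax: $1,667.03 × 0.09 = $150.03
State unemployment insurance (employee share): $1,877.85 × 0.01 = $18.78
Paid family leave insurance: $1,877.85 × 0.01 = $18.78
Roth 401(k) contribution: $129.55
Vision plan: $35.53
Total deductions = $140.10 + $70.72 + $50.01 + $408.42 + $150.03 + $18.78 + $18.78 + $129.55 + $35.53 = $1,021.92
Net pay = $1,877.85 − $1,021.92 = $855.93

$855.93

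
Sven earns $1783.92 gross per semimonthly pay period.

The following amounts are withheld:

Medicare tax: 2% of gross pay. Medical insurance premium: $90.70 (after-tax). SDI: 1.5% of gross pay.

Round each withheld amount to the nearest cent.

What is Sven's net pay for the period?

$1630.78

Medicare tax: $1783.92 × 0.02 = $35.68
SDI: $1783.92 × 0.015 = $26.76
Medical insurance premium: $90.70
Total deductions = $35.68 + $26.76 + $90.70 = $153.14
Net pay = $1783.92 − $153.14 = $1630.78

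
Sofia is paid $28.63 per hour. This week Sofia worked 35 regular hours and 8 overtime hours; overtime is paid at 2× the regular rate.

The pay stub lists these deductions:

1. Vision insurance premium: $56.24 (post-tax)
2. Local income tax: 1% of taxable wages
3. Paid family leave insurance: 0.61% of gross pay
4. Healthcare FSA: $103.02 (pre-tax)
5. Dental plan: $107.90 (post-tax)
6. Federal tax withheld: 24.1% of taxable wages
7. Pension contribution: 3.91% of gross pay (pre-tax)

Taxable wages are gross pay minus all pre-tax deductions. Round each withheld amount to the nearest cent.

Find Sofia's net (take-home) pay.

$800.67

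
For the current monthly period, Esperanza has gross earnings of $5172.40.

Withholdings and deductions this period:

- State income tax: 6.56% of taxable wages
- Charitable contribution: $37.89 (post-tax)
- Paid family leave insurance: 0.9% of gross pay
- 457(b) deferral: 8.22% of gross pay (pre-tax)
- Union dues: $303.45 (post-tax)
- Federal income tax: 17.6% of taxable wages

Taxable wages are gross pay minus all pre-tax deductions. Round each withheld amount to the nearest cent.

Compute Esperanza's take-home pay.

$3212.41

457(b) deferral: $5172.40 × 0.0822 = $425.17
Taxable wages = $5172.40 − $425.17 = $4747.23
State income tax: $4747.23 × 0.0656 = $311.42
Federal income tax: $4747.23 × 0.176 = $835.51
Paid family leave insurance: $5172.40 × 0.009 = $46.55
Charitable contribution: $37.89
Union dues: $303.45
Total deductions = $425.17 + $311.42 + $835.51 + $46.55 + $37.89 + $303.45 = $1959.99
Net pay = $5172.40 − $1959.99 = $3212.41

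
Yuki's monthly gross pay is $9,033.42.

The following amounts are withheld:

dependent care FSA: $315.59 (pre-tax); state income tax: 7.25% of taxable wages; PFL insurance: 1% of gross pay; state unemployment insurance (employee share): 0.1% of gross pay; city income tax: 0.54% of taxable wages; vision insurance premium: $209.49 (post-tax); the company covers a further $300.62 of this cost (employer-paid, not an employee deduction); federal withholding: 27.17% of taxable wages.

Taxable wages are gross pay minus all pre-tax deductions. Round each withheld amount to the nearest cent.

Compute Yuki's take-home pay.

Dependent care FSA: $315.59
Taxable wages = $9,033.42 − $315.59 = $8,717.83
City income tax: $8,717.83 × 0.0054 = $47.08
Federal withholding: $8,717.83 × 0.2717 = $2,368.63
State income tax: $8,717.83 × 0.0725 = $632.04
PFL insurance: $9,033.42 × 0.01 = $90.33
State unemployment insurance (employee share): $9,033.42 × 0.001 = $9.03
Vision insurance premium: $209.49
(Employer's $300.62 toward vision insurance premium is not withheld from the employee.)
Total deductions = $315.59 + $47.08 + $2,368.63 + $632.04 + $90.33 + $9.03 + $209.49 = $3,672.19
Net pay = $9,033.42 − $3,672.19 = $5,361.23

$5,361.23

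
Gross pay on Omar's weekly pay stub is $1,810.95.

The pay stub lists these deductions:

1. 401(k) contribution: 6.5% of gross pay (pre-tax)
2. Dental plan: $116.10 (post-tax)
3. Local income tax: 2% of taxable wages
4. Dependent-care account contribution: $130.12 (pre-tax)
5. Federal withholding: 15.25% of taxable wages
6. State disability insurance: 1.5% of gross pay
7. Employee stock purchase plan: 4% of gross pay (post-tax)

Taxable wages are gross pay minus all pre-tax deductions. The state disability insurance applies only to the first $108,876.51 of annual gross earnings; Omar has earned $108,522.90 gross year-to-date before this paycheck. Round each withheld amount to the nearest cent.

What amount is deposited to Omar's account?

$1,099.64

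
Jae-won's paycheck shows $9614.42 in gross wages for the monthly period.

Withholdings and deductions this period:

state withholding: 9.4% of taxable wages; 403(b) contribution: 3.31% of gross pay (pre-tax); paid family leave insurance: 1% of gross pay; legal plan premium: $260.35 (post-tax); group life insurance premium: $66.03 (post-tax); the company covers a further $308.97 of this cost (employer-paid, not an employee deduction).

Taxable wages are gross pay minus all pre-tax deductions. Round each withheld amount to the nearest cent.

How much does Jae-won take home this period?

403(b) contribution: $9614.42 × 0.0331 = $318.24
Taxable wages = $9614.42 − $318.24 = $9296.18
State withholding: $9296.18 × 0.094 = $873.84
Paid family leave insurance: $9614.42 × 0.01 = $96.14
Legal plan premium: $260.35
Group life insurance premium: $66.03
(Employer's $308.97 toward group life insurance premium is not withheld from the employee.)
Total deductions = $318.24 + $873.84 + $96.14 + $260.35 + $66.03 = $1614.60
Net pay = $9614.42 − $1614.60 = $7999.82

$7999.82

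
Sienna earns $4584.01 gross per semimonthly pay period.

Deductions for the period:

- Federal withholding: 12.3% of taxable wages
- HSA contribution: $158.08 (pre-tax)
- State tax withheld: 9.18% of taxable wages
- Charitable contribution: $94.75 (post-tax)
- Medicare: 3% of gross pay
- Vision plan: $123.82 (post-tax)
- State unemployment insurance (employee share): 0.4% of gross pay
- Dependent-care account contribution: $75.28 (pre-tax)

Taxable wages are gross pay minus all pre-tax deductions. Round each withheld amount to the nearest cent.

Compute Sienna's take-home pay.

HSA contribution: $158.08
Dependent-care account contribution: $75.28
Pre-tax total = $158.08 + $75.28 = $233.36
Taxable wages = $4584.01 − $233.36 = $4350.65
State tax withheld: $4350.65 × 0.0918 = $399.39
Federal withholding: $4350.65 × 0.123 = $535.13
Medicare: $4584.01 × 0.03 = $137.52
State unemployment insurance (employee share): $4584.01 × 0.004 = $18.34
Charitable contribution: $94.75
Vision plan: $123.82
Total deductions = $158.08 + $75.28 + $399.39 + $535.13 + $137.52 + $18.34 + $94.75 + $123.82 = $1542.31
Net pay = $4584.01 − $1542.31 = $3041.70

$3041.70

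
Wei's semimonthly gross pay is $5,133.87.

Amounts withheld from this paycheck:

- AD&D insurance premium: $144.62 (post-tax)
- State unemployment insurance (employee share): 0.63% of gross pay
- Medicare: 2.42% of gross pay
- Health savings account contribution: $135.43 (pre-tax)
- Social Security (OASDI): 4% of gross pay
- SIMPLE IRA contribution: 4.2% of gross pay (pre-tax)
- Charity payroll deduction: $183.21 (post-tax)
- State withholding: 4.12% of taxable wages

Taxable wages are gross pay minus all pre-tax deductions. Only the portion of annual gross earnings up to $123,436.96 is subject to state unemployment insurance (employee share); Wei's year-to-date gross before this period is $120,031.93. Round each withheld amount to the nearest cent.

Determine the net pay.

Health savings account contribution: $135.43
SIMPLE IRA contribution: $5,133.87 × 0.042 = $215.62
Pre-tax total = $135.43 + $215.62 = $351.05
Taxable wages = $5,133.87 − $351.05 = $4,782.82
State withholding: $4,782.82 × 0.0412 = $197.05
Social Security (OASDI): $5,133.87 × 0.04 = $205.35
State unemployment insurance (employee share): only $123,436.96 − $120,031.93 = $3,405.03 of this check is subject → $3,405.03 × 0.0063 = $21.45
Medicare: $5,133.87 × 0.0242 = $124.24
AD&D insurance premium: $144.62
Charity payroll deduction: $183.21
Total deductions = $135.43 + $215.62 + $197.05 + $205.35 + $21.45 + $124.24 + $144.62 + $183.21 = $1,226.97
Net pay = $5,133.87 − $1,226.97 = $3,906.90

$3,906.90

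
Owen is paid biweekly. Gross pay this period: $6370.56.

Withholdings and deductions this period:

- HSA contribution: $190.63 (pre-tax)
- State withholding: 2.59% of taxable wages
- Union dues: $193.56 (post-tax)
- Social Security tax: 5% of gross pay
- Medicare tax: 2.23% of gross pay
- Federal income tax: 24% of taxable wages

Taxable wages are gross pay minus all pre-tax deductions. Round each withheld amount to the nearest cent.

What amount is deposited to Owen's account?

$3882.54

HSA contribution: $190.63
Taxable wages = $6370.56 − $190.63 = $6179.93
State withholding: $6179.93 × 0.0259 = $160.06
Federal income tax: $6179.93 × 0.24 = $1483.18
Medicare tax: $6370.56 × 0.0223 = $142.06
Social Security tax: $6370.56 × 0.05 = $318.53
Union dues: $193.56
Total deductions = $190.63 + $160.06 + $1483.18 + $142.06 + $318.53 + $193.56 = $2488.02
Net pay = $6370.56 − $2488.02 = $3882.54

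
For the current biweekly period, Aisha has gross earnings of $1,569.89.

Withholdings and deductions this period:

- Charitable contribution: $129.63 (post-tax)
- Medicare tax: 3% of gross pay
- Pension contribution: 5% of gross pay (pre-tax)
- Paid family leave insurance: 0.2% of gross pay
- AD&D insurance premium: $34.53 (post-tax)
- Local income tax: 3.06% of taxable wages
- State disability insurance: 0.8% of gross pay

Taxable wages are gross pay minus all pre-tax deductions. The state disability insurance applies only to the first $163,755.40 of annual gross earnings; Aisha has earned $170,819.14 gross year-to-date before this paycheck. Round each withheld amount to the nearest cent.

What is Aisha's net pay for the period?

$1,231.36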